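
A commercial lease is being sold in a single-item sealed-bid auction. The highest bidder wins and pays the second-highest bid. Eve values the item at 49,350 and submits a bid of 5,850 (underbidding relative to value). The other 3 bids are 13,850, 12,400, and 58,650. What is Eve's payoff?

Payoff = 0.

Highest competing bid: 58,650.
Eve's bid 5,850 is not the highest, so Eve loses, pays nothing, and earns zero payoff.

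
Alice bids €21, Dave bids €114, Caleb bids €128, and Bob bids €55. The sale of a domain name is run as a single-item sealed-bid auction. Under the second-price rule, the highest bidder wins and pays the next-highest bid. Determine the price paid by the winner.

Bids in descending order: Caleb €128 > Dave €114 > Bob €55 > Alice €21.
Caleb has the highest bid, so Caleb wins.
The second-highest bid is €114, so that is what Caleb pays.

The winner pays €114.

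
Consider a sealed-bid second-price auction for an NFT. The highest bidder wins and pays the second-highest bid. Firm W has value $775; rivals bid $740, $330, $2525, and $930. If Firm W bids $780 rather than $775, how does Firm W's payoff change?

The highest competing bid is $2525.
Bidding truthfully at $775: the top bid is $2525 (a rival), so Firm W loses. Payoff = $0.
Bidding $780: the top bid is $2525 (a rival), so Firm W loses. Payoff = $0.
Change = $0 − $0 = $0.

Change in payoff: $0.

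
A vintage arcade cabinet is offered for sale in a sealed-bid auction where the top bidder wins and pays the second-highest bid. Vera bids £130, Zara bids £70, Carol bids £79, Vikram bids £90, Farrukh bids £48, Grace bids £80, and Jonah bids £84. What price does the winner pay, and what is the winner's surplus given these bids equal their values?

Price £90; surplus £40.

Ordered from highest: Vera £130; Vikram £90; Jonah £84; Grace £80; Carol £79; Zara £70; Farrukh £48.
Vera is the highest bidder, so Vera wins.
Under the second-price rule, the price is the second-highest bid: £90.
Surplus = £130 − £90 = £40.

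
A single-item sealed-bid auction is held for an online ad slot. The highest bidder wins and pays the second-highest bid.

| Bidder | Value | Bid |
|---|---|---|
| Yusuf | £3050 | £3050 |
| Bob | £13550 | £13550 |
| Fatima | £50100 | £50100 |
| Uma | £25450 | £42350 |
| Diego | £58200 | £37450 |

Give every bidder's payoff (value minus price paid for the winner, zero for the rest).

Ordered from highest: Fatima £50100, then Uma £42350, then Diego £37450, then Bob £13550, then Yusuf £3050.
Fatima has the top bid and wins; the price is the second-highest bid, £42350.
Fatima's payoff = £50100 − £42350 = £7750. All other bidders lose, so their payoff is 0.

Payoffs: Yusuf £0, Bob £0, Fatima £7750, Uma £0, Diego £0.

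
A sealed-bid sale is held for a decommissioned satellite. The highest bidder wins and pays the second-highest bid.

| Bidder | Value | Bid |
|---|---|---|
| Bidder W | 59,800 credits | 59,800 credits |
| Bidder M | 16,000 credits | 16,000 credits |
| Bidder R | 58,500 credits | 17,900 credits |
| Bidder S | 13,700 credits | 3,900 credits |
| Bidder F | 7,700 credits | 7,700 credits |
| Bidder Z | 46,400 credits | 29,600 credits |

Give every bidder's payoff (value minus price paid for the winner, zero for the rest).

Bidder W 30,200 credits, Bidder M 0 credits, Bidder R 0 credits, Bidder S 0 credits, Bidder F 0 credits, Bidder Z 0 credits.

Ranking the bids: Bidder W 59,800 credits; Bidder Z 29,600 credits; Bidder R 17,900 credits; Bidder M 16,000 credits; Bidder F 7,700 credits; Bidder S 3,900 credits.
Bidder W has the top bid and wins; the price is the second-highest bid, 29,600 credits.
Bidder W's payoff = 59,800 credits − 29,600 credits = 30,200 credits. All other bidders lose, so their payoff is 0.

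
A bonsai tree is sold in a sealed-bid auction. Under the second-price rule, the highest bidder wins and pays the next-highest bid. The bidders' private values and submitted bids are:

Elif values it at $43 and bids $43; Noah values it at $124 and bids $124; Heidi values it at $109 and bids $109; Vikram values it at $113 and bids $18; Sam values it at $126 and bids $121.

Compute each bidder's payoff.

Ranking the bids: Noah $124 > Sam $121 > Heidi $109 > Elif $43 > Vikram $18.
Noah has the top bid and wins; the price is the second-highest bid, $121.
Noah's payoff = $124 − $121 = $3. All other bidders lose, so their payoff is 0.

Payoffs: Elif $0, Noah $3, Heidi $0, Vikram $0, Sam $0.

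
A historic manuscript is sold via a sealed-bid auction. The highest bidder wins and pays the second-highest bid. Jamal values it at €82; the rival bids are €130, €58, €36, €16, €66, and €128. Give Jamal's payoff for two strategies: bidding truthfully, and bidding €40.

(a) €0  (b) €0

The highest competing bid is €130.
Bidding truthfully at €82: the top bid is €130 (a rival), so Jamal loses. Payoff = €0.
Bidding €40: the top bid is €130 (a rival), so Jamal loses. Payoff = €0.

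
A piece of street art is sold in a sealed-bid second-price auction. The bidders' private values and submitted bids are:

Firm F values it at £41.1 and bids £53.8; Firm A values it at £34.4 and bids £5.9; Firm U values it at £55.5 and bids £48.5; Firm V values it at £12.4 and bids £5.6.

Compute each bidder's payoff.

Firm F -£7.4, Firm A £0.0, Firm U £0.0, Firm V £0.0.

Ordered from highest: Firm F £53.8, then Firm U £48.5, then Firm A £5.9, then Firm V £5.6.
Firm F has the top bid and wins; the price is the second-highest bid, £48.5.
Firm F's payoff = £41.1 − £48.5 = -£7.4. All other bidders lose, so their payoff is 0.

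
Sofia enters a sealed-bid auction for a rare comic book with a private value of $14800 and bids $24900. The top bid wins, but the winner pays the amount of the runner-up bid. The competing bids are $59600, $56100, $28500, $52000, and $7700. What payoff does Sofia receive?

Payoff = $0.

Highest competing bid: $59600.
Sofia's bid $24900 is not the highest, so Sofia loses, pays nothing, and earns zero payoff.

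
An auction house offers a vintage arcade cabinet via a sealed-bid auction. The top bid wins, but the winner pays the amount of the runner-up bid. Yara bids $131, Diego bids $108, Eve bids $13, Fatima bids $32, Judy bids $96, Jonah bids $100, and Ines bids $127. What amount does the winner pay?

The winner pays $127.

Ordered from highest: Yara $131 > Ines $127 > Diego $108 > Jonah $100 > Judy $96 > Fatima $32 > Eve $13.
Yara has the highest bid, so Yara wins.
The second-highest bid is $127, so that is what Yara pays.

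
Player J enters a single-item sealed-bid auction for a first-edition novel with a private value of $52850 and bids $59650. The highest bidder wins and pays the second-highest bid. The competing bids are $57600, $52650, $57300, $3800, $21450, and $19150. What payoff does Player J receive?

Highest competing bid: $57600.
Player J's bid $59650 is the highest overall, so Player J wins and pays the second-highest bid, $57600.
Payoff = value − price = $52850 − $57600 = -$4750.
Overbidding won the item at a price above value — truthful bidding would have avoided this loss.

Payoff = -$4750.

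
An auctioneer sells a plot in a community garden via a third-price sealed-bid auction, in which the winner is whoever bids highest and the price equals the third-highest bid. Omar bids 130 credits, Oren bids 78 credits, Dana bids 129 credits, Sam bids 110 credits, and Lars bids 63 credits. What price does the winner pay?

The winner pays 110 credits.

Sorted high to low: Omar 130 credits, then Dana 129 credits, then Sam 110 credits, then Oren 78 credits, then Lars 63 credits.
Omar is the highest bidder, so Omar wins.
Under the third-price rule, the price is the third-highest bid: 110 credits.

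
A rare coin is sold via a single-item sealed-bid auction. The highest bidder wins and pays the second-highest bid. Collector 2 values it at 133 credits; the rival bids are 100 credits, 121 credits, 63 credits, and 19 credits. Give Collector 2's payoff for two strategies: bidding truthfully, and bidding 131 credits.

The highest competing bid is 121 credits.
Bidding truthfully at 133 credits: Collector 2 has the top bid, wins, and pays the second-highest bid 121 credits. Payoff = 133 credits − 121 credits = 12 credits.
Bidding 131 credits: Collector 2 has the top bid, wins, and pays the second-highest bid 121 credits. Payoff = 133 credits − 121 credits = 12 credits.

(a) 12 credits  (b) 12 credits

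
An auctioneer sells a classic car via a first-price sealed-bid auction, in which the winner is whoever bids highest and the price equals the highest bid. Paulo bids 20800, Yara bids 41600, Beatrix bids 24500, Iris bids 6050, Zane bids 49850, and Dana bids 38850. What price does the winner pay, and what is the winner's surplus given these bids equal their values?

Sorted high to low: Zane 49850, then Yara 41600, then Dana 38850, then Beatrix 24500, then Paulo 20800, then Iris 6050.
Zane is the highest bidder, so Zane wins.
Under the first-price rule, the price is the highest bid: 49850.
Surplus = 49850 − 49850 = 0.

Price 49850; surplus 0.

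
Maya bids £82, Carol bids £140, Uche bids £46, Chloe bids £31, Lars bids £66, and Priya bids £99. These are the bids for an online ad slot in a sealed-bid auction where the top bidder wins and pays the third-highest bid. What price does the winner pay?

£82

Sorted high to low: Carol £140 > Priya £99 > Maya £82 > Lars £66 > Uche £46 > Chloe £31.
Carol is the highest bidder, so Carol wins.
Under the third-price rule, the price is the third-highest bid: £82.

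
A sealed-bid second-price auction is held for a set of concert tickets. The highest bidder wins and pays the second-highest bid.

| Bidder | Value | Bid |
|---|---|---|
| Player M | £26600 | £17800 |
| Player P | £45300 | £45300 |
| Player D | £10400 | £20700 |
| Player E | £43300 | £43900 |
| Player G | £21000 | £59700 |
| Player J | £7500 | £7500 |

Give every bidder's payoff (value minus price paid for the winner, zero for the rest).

Ordered from highest: Player G £59700; Player P £45300; Player E £43900; Player D £20700; Player M £17800; Player J £7500.
Player G has the top bid and wins; the price is the second-highest bid, £45300.
Player G's payoff = £21000 − £45300 = -£24300. All other bidders lose, so their payoff is 0.

Player M £0, Player P £0, Player D £0, Player E £0, Player G -£24300, Player J £0.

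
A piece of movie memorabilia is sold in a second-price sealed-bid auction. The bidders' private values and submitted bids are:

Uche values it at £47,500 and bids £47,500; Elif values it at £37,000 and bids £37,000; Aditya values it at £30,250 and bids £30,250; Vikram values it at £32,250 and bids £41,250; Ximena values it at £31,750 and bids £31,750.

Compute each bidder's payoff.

Bids in descending order: Uche £47,500; Vikram £41,250; Elif £37,000; Ximena £31,750; Aditya £30,250.
Uche has the top bid and wins; the price is the second-highest bid, £41,250.
Uche's payoff = £47,500 − £41,250 = £6,250. All other bidders lose, so their payoff is 0.

Payoffs: Uche £6,250, Elif £0, Aditya £0, Vikram £0, Ximena £0.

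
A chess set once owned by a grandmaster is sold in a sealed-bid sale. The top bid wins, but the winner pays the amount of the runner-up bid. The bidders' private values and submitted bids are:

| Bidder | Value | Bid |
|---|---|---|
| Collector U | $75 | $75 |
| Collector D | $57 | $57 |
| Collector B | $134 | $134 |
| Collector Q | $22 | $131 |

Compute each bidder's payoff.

Bids in descending order: Collector B $134 > Collector Q $131 > Collector U $75 > Collector D $57.
Collector B has the top bid and wins; the price is the second-highest bid, $131.
Collector B's payoff = $134 − $131 = $3. All other bidders lose, so their payoff is 0.

Collector U $0, Collector D $0, Collector B $3, Collector Q $0.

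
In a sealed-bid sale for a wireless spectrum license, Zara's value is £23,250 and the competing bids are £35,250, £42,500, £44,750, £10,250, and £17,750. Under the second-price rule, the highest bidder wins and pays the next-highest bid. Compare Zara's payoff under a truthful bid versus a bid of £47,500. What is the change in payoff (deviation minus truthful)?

The highest competing bid is £44,750.
Bidding truthfully at £23,250: the top bid is £44,750 (a rival), so Zara loses. Payoff = £0.
Bidding £47,500: Zara has the top bid, wins, and pays the second-highest bid £44,750. Payoff = £23,250 − £44,750 = -£21,500.
Change = -£21,500 − £0 = -£21,500.

Change in payoff: -£21,500.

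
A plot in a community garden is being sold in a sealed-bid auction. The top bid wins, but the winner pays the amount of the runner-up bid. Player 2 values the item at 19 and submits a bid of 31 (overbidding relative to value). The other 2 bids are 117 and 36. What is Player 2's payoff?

Highest competing bid: 117.
Player 2's bid 31 is not the highest, so Player 2 loses, pays nothing, and earns zero payoff.

Payoff = 0.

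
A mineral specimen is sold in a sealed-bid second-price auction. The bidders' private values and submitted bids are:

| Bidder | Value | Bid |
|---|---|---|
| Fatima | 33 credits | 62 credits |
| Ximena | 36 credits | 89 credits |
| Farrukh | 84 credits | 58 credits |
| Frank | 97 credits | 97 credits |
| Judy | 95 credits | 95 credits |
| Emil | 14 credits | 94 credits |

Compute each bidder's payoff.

Ordered from highest: Frank 97 credits; Judy 95 credits; Emil 94 credits; Ximena 89 credits; Fatima 62 credits; Farrukh 58 credits.
Frank has the top bid and wins; the price is the second-highest bid, 95 credits.
Frank's payoff = 97 credits − 95 credits = 2 credits. All other bidders lose, so their payoff is 0.

Payoffs: Fatima 0 credits, Ximena 0 credits, Farrukh 0 credits, Frank 2 credits, Judy 0 credits, Emil 0 credits.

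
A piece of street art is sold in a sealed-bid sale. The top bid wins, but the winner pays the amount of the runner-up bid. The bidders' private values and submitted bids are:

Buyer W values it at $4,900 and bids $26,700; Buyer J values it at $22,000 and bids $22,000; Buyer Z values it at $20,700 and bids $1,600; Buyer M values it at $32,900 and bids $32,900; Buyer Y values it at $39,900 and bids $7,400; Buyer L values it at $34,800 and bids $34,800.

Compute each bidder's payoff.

Buyer W $0, Buyer J $0, Buyer Z $0, Buyer M $0, Buyer Y $0, Buyer L $1,900.

Ranking the bids: Buyer L $34,800 > Buyer M $32,900 > Buyer W $26,700 > Buyer J $22,000 > Buyer Y $7,400 > Buyer Z $1,600.
Buyer L has the top bid and wins; the price is the second-highest bid, $32,900.
Buyer L's payoff = $34,800 − $32,900 = $1,900. All other bidders lose, so their payoff is 0.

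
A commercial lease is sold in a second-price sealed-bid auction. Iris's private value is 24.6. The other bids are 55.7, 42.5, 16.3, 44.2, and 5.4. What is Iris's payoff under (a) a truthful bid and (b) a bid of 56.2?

(a) 0.0  (b) -31.1

The highest competing bid is 55.7.
Bidding truthfully at 24.6: the top bid is 55.7 (a rival), so Iris loses. Payoff = 0.0.
Bidding 56.2: Iris has the top bid, wins, and pays the second-highest bid 55.7. Payoff = 24.6 − 55.7 = -31.1.
This is the dominant-strategy logic: truthful bidding weakly beats any alternative.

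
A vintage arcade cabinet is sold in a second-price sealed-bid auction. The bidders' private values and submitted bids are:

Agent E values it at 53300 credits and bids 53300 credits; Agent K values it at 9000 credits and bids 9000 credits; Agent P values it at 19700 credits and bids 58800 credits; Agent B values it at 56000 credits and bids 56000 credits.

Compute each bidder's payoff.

Agent E 0 credits, Agent K 0 credits, Agent P -36300 credits, Agent B 0 credits.

Ordered from highest: Agent P 58800 credits; Agent B 56000 credits; Agent E 53300 credits; Agent K 9000 credits.
Agent P has the top bid and wins; the price is the second-highest bid, 56000 credits.
Agent P's payoff = 19700 credits − 56000 credits = -36300 credits. All other bidders lose, so their payoff is 0.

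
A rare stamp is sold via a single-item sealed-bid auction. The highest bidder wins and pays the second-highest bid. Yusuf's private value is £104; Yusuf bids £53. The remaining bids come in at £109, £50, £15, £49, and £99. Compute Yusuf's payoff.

£0

Highest competing bid: £109.
Yusuf's bid £53 is not the highest, so Yusuf loses, pays nothing, and earns zero payoff.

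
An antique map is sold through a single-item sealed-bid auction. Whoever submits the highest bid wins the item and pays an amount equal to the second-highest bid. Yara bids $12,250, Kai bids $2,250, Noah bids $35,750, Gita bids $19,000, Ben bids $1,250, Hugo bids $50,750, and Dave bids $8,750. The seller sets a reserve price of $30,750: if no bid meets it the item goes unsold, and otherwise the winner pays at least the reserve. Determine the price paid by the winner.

$35,750

Ordered from highest: Hugo $50,750, then Noah $35,750, then Gita $19,000, then Yara $12,250, then Dave $8,750, then Kai $2,250, then Ben $1,250.
Hugo has the highest bid, so Hugo wins.
The second-highest bid is $35,750, which exceeds the reserve, so that sets the price.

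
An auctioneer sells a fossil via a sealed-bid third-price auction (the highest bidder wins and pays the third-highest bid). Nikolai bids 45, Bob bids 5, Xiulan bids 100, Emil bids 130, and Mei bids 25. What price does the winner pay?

The winner pays 45.

Ranking the bids: Emil 130; Xiulan 100; Nikolai 45; Mei 25; Bob 5.
Emil is the highest bidder, so Emil wins.
Under the third-price rule, the price is the third-highest bid: 45.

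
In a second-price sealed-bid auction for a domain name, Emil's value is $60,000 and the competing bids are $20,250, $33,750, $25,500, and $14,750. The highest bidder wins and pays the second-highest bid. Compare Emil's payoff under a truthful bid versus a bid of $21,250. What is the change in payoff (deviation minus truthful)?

The highest competing bid is $33,750.
Bidding truthfully at $60,000: Emil has the top bid, wins, and pays the second-highest bid $33,750. Payoff = $60,000 − $33,750 = $26,250.
Bidding $21,250: the top bid is $33,750 (a rival), so Emil loses. Payoff = $0.
Change = $0 − $26,250 = -$26,250.

Payoff change: -$26,250.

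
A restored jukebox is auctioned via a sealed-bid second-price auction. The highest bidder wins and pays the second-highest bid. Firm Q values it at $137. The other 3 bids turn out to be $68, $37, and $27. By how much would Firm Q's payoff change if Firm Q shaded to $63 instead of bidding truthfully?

Payoff change: -$69.

The highest competing bid is $68.
Bidding truthfully at $137: Firm Q has the top bid, wins, and pays the second-highest bid $68. Payoff = $137 − $68 = $69.
Bidding $63: the top bid is $68 (a rival), so Firm Q loses. Payoff = $0.
Change = $0 − $69 = -$69.
This is the dominant-strategy logic: truthful bidding weakly beats any alternative.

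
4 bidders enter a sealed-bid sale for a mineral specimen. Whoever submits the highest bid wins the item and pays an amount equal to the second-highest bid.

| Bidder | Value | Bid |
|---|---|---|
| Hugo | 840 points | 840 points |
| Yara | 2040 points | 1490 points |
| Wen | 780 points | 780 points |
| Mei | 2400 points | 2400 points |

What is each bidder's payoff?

Bids in descending order: Mei 2400 points, then Yara 1490 points, then Hugo 840 points, then Wen 780 points.
Mei has the top bid and wins; the price is the second-highest bid, 1490 points.
Mei's payoff = 2400 points − 1490 points = 910 points. All other bidders lose, so their payoff is 0.

Payoffs: Hugo 0 points, Yara 0 points, Wen 0 points, Mei 910 points.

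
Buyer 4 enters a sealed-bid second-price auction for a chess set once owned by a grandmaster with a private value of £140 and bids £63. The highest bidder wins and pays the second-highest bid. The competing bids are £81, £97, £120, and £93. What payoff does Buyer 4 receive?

Payoff = £0.

Highest competing bid: £120.
Buyer 4's bid £63 is not the highest, so Buyer 4 loses, pays nothing, and earns zero payoff.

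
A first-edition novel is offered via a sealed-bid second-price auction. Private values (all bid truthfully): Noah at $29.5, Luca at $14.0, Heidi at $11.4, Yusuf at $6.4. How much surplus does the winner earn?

Winner's surplus: $15.5.

Ranking the bids: Noah $29.5 > Luca $14.0 > Heidi $11.4 > Yusuf $6.4.
Noah wins with the top bid and pays the second-highest, $14.0.
Surplus = $29.5 − $14.0 = $15.5.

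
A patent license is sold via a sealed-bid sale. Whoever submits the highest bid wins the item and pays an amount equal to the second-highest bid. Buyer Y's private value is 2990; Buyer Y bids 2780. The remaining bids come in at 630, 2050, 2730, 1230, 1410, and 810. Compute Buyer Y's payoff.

260

Highest competing bid: 2730.
Buyer Y's bid 2780 is the highest overall, so Buyer Y wins and pays the second-highest bid, 2730.
Payoff = value − price = 2990 − 2730 = 260.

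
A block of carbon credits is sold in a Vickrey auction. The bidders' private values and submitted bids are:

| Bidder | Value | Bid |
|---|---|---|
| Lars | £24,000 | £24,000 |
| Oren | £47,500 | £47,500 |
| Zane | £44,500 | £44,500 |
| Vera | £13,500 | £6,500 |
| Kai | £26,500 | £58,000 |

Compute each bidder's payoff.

Payoffs: Lars £0, Oren £0, Zane £0, Vera £0, Kai -£21,000.

Sorted high to low: Kai £58,000; Oren £47,500; Zane £44,500; Lars £24,000; Vera £6,500.
Kai has the top bid and wins; the price is the second-highest bid, £47,500.
Kai's payoff = £26,500 − £47,500 = -£21,000. All other bidders lose, so their payoff is 0.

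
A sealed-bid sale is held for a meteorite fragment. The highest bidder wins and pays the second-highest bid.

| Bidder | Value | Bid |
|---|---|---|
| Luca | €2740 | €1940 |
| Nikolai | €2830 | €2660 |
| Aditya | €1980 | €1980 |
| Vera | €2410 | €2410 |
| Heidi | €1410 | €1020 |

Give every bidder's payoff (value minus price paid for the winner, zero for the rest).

Sorted high to low: Nikolai €2660; Vera €2410; Aditya €1980; Luca €1940; Heidi €1020.
Nikolai has the top bid and wins; the price is the second-highest bid, €2410.
Nikolai's payoff = €2830 − €2410 = €420. All other bidders lose, so their payoff is 0.

Luca €0, Nikolai €420, Aditya €0, Vera €0, Heidi €0.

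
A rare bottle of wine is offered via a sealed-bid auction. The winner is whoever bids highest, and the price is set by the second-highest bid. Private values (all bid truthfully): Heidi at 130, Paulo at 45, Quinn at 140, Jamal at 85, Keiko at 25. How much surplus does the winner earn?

Ordered from highest: Quinn 140, then Heidi 130, then Jamal 85, then Paulo 45, then Keiko 25.
Quinn wins with the top bid and pays the second-highest, 130.
Surplus = 140 − 130 = 10.

10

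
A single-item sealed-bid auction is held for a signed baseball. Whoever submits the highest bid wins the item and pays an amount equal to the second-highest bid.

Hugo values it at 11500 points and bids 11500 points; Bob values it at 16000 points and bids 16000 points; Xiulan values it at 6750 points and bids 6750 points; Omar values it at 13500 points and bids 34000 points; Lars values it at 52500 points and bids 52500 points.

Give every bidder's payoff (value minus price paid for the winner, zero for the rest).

Ordered from highest: Lars 52500 points > Omar 34000 points > Bob 16000 points > Hugo 11500 points > Xiulan 6750 points.
Lars has the top bid and wins; the price is the second-highest bid, 34000 points.
Lars's payoff = 52500 points − 34000 points = 18500 points. All other bidders lose, so their payoff is 0.

Payoffs: Hugo 0 points, Bob 0 points, Xiulan 0 points, Omar 0 points, Lars 18500 points.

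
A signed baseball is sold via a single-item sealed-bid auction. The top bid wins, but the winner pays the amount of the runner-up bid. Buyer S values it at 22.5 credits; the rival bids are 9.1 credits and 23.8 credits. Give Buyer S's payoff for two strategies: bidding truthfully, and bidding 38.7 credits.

Truthful: 0.0 credits; alternative: -1.3 credits.

The highest competing bid is 23.8 credits.
Bidding truthfully at 22.5 credits: the top bid is 23.8 credits (a rival), so Buyer S loses. Payoff = 0.0 credits.
Bidding 38.7 credits: Buyer S has the top bid, wins, and pays the second-highest bid 23.8 credits. Payoff = 22.5 credits − 23.8 credits = -1.3 credits.
This is the dominant-strategy logic: truthful bidding weakly beats any alternative.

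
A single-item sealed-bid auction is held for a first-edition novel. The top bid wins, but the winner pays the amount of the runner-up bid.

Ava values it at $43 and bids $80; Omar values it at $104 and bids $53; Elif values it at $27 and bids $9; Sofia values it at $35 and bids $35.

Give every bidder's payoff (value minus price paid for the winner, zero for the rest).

Ava -$10, Omar $0, Elif $0, Sofia $0.

Sorted high to low: Ava $80; Omar $53; Sofia $35; Elif $9.
Ava has the top bid and wins; the price is the second-highest bid, $53.
Ava's payoff = $43 − $53 = -$10. All other bidders lose, so their payoff is 0.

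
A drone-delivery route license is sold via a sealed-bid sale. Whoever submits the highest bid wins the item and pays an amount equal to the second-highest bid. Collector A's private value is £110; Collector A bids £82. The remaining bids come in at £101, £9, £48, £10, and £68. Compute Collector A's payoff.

Collector A's payoff: £0.

Highest competing bid: £101.
Collector A's bid £82 is not the highest, so Collector A loses, pays nothing, and earns zero payoff.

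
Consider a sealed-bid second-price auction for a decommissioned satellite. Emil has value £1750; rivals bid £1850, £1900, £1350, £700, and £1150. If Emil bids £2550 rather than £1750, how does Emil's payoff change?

The highest competing bid is £1900.
Bidding truthfully at £1750: the top bid is £1900 (a rival), so Emil loses. Payoff = £0.
Bidding £2550: Emil has the top bid, wins, and pays the second-highest bid £1900. Payoff = £1750 − £1900 = -£150.
Change = -£150 − £0 = -£150.
This is the dominant-strategy logic: truthful bidding weakly beats any alternative.

Change in payoff: -£150.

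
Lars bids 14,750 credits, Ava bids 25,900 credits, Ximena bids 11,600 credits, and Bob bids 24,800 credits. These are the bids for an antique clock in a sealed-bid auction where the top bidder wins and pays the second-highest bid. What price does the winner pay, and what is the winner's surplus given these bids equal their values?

The winner pays 24,800 credits for a surplus of 1,100 credits.

Ordered from highest: Ava 25,900 credits > Bob 24,800 credits > Lars 14,750 credits > Ximena 11,600 credits.
Ava is the highest bidder, so Ava wins.
Under the second-price rule, the price is the second-highest bid: 24,800 credits.
Surplus = 25,900 credits − 24,800 credits = 1,100 credits.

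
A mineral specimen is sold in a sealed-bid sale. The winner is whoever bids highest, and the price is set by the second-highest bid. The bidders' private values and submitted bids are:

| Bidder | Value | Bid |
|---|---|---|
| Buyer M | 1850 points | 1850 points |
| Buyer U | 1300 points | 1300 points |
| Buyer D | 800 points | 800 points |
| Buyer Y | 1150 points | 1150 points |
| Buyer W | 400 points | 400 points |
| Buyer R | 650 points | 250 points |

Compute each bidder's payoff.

Sorted high to low: Buyer M 1850 points > Buyer U 1300 points > Buyer Y 1150 points > Buyer D 800 points > Buyer W 400 points > Buyer R 250 points.
Buyer M has the top bid and wins; the price is the second-highest bid, 1300 points.
Buyer M's payoff = 1850 points − 1300 points = 550 points. All other bidders lose, so their payoff is 0.

Buyer M 550 points, Buyer U 0 points, Buyer D 0 points, Buyer Y 0 points, Buyer W 0 points, Buyer R 0 points.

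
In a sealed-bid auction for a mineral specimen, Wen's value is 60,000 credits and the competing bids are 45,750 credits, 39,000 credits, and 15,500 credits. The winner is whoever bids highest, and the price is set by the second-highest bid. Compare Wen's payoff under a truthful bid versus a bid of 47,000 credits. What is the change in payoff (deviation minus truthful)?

The highest competing bid is 45,750 credits.
Bidding truthfully at 60,000 credits: Wen has the top bid, wins, and pays the second-highest bid 45,750 credits. Payoff = 60,000 credits − 45,750 credits = 14,250 credits.
Bidding 47,000 credits: Wen has the top bid, wins, and pays the second-highest bid 45,750 credits. Payoff = 60,000 credits − 45,750 credits = 14,250 credits.
Change = 14,250 credits − 14,250 credits = 0 credits.
The bid only affects whether you win, not the price — here both bids land on the same side of the top rival bid, so the deviation is payoff-neutral.

0 credits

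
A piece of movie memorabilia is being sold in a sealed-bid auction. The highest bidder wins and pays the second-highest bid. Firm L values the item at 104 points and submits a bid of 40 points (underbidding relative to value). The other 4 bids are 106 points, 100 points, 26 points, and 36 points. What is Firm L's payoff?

Payoff = 0 points.

Highest competing bid: 106 points.
Firm L's bid 40 points is not the highest, so Firm L loses, pays nothing, and earns zero payoff.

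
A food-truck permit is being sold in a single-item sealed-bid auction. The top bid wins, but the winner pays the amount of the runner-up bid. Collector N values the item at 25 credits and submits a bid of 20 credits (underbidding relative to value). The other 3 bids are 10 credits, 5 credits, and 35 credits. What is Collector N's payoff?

Collector N's payoff: 0 credits.

Highest competing bid: 35 credits.
Collector N's bid 20 credits is not the highest, so Collector N loses, pays nothing, and earns zero payoff.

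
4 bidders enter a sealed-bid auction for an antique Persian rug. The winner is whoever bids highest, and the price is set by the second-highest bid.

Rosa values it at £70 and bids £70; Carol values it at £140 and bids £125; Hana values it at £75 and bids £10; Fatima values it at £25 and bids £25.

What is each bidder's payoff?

Rosa £0, Carol £70, Hana £0, Fatima £0.

Bids in descending order: Carol £125 > Rosa £70 > Fatima £25 > Hana £10.
Carol has the top bid and wins; the price is the second-highest bid, £70.
Carol's payoff = £140 − £70 = £70. All other bidders lose, so their payoff is 0.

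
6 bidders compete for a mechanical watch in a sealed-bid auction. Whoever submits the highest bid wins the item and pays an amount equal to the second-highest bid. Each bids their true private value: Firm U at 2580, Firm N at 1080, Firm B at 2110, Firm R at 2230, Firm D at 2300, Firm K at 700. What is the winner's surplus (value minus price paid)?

280

Bids in descending order: Firm U 2580; Firm D 2300; Firm R 2230; Firm B 2110; Firm N 1080; Firm K 700.
Firm U wins with the top bid and pays the second-highest, 2300.
Surplus = 2580 − 2300 = 280.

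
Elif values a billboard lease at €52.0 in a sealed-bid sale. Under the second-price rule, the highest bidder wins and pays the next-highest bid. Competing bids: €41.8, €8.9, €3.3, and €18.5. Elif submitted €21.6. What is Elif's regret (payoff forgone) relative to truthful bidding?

Payoff forgone: €10.2.

The highest competing bid is €41.8.
Bidding truthfully at €52.0: Elif has the top bid, wins, and pays the second-highest bid €41.8. Payoff = €52.0 − €41.8 = €10.2.
Bidding €21.6: the top bid is €41.8 (a rival), so Elif loses. Payoff = €0.0.
Regret = truthful payoff − actual payoff = €10.2 − €0.0 = €10.2.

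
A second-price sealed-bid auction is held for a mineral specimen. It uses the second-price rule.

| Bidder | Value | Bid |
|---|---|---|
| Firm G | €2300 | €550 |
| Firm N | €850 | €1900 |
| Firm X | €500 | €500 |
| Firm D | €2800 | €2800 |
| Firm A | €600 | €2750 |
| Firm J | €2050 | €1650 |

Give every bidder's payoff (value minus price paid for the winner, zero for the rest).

Firm G €0, Firm N €0, Firm X €0, Firm D €50, Firm A €0, Firm J €0.

Ordered from highest: Firm D €2800, then Firm A €2750, then Firm N €1900, then Firm J €1650, then Firm G €550, then Firm X €500.
Firm D has the top bid and wins; the price is the second-highest bid, €2750.
Firm D's payoff = €2800 − €2750 = €50. All other bidders lose, so their payoff is 0.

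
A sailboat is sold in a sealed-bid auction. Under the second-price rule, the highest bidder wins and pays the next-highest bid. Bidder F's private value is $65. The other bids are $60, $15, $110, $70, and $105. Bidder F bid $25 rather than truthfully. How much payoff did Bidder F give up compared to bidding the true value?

The highest competing bid is $110.
Bidding truthfully at $65: the top bid is $110 (a rival), so Bidder F loses. Payoff = $0.
Bidding $25: the top bid is $110 (a rival), so Bidder F loses. Payoff = $0.
Regret = truthful payoff − actual payoff = $0 − $0 = $0.
The bid only affects whether you win, not the price — here both bids land on the same side of the top rival bid, so the deviation is payoff-neutral.

Regret: $0.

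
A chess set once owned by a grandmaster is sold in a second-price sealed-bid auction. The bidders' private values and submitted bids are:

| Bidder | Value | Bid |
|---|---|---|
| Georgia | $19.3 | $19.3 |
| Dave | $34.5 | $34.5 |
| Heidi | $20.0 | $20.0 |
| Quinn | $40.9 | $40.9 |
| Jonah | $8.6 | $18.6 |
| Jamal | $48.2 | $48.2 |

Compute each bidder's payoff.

Ordered from highest: Jamal $48.2; Quinn $40.9; Dave $34.5; Heidi $20.0; Georgia $19.3; Jonah $18.6.
Jamal has the top bid and wins; the price is the second-highest bid, $40.9.
Jamal's payoff = $48.2 − $40.9 = $7.3. All other bidders lose, so their payoff is 0.

Payoffs: Georgia $0.0, Dave $0.0, Heidi $0.0, Quinn $0.0, Jonah $0.0, Jamal $7.3.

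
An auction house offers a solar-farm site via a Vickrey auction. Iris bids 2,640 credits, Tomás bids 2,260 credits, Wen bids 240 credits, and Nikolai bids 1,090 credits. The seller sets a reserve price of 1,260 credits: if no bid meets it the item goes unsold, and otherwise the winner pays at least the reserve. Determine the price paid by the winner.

Ordered from highest: Iris 2,640 credits, then Tomás 2,260 credits, then Nikolai 1,090 credits, then Wen 240 credits.
Iris has the highest bid, so Iris wins.
The second-highest bid is 2,260 credits, which exceeds the reserve, so that sets the price.

2,260 credits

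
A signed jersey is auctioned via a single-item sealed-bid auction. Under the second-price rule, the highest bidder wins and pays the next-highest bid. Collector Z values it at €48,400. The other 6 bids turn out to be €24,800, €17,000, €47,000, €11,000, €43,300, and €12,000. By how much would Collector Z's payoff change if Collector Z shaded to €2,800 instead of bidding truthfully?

Change in payoff: -€1,400.

The highest competing bid is €47,000.
Bidding truthfully at €48,400: Collector Z has the top bid, wins, and pays the second-highest bid €47,000. Payoff = €48,400 − €47,000 = €1,400.
Bidding €2,800: the top bid is €47,000 (a rival), so Collector Z loses. Payoff = €0.
Change = €0 − €1,400 = -€1,400.
Deviating from a truthful bid can only lose payoff in a second-price auction — never gain.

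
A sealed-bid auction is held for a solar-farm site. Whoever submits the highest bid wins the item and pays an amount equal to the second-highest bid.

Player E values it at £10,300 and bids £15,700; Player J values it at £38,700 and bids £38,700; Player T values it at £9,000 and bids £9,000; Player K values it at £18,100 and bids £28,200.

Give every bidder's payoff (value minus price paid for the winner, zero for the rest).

Player E £0, Player J £10,500, Player T £0, Player K £0.

Ranking the bids: Player J £38,700, then Player K £28,200, then Player E £15,700, then Player T £9,000.
Player J has the top bid and wins; the price is the second-highest bid, £28,200.
Player J's payoff = £38,700 − £28,200 = £10,500. All other bidders lose, so their payoff is 0.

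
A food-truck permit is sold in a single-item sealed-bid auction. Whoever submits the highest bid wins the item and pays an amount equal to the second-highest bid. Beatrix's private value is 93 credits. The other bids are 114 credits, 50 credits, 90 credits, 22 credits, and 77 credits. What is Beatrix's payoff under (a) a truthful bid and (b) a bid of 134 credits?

The highest competing bid is 114 credits.
Bidding truthfully at 93 credits: the top bid is 114 credits (a rival), so Beatrix loses. Payoff = 0 credits.
Bidding 134 credits: Beatrix has the top bid, wins, and pays the second-highest bid 114 credits. Payoff = 93 credits − 114 credits = -21 credits.

Truthful: 0 credits; alternative: -21 credits.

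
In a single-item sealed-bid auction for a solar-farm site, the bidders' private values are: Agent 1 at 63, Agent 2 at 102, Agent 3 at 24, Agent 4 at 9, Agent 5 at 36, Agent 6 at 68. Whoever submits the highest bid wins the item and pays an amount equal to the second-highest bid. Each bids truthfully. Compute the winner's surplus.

Winner's surplus: 34.

Bids in descending order: Agent 2 102, then Agent 6 68, then Agent 1 63, then Agent 5 36, then Agent 3 24, then Agent 4 9.
Agent 2 wins with the top bid and pays the second-highest, 68.
Surplus = 102 − 68 = 34.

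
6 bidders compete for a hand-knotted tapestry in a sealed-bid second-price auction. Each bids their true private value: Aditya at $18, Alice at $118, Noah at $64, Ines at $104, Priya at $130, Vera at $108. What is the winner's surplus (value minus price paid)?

Winner's surplus: $12.

Bids in descending order: Priya $130, then Alice $118, then Vera $108, then Ines $104, then Noah $64, then Aditya $18.
Priya wins with the top bid and pays the second-highest, $118.
Surplus = $130 − $118 = $12.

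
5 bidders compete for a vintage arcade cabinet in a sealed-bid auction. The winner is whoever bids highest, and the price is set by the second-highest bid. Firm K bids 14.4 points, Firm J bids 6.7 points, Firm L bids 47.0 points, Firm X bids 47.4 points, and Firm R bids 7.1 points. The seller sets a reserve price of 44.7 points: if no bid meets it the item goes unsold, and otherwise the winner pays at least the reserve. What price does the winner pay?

Bids in descending order: Firm X 47.4 points, then Firm L 47.0 points, then Firm K 14.4 points, then Firm R 7.1 points, then Firm J 6.7 points.
Firm X has the highest bid, so Firm X wins.
The second-highest bid is 47.0 points, which exceeds the reserve, so that sets the price.

Price paid: 47.0 points.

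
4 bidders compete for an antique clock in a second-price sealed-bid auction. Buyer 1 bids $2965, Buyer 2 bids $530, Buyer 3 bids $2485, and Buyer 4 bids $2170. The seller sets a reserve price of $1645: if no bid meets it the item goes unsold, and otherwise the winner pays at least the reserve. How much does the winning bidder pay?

The winner pays $2485.

Sorted high to low: Buyer 1 $2965; Buyer 3 $2485; Buyer 4 $2170; Buyer 2 $530.
Buyer 1 has the highest bid, so Buyer 1 wins.
The second-highest bid is $2485, which exceeds the reserve, so that sets the price.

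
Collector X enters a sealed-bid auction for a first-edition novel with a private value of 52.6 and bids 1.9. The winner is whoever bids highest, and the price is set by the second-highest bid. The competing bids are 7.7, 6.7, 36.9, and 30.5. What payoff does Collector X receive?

Highest competing bid: 36.9.
Collector X's bid 1.9 is not the highest, so Collector X loses, pays nothing, and earns zero payoff.

Collector X's payoff: 0.0.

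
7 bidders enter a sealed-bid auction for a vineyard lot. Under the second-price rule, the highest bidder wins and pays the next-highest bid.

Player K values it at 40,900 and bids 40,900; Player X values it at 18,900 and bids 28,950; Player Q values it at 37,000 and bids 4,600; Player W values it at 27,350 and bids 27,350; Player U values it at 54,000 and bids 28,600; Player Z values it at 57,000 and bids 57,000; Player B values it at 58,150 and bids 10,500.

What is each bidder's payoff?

Player K 0, Player X 0, Player Q 0, Player W 0, Player U 0, Player Z 16,100, Player B 0.

Sorted high to low: Player Z 57,000 > Player K 40,900 > Player X 28,950 > Player U 28,600 > Player W 27,350 > Player B 10,500 > Player Q 4,600.
Player Z has the top bid and wins; the price is the second-highest bid, 40,900.
Player Z's payoff = 57,000 − 40,900 = 16,100. All other bidders lose, so their payoff is 0.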